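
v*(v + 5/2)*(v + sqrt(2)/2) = v^3 + sqrt(2)*v^2/2 + 5*v^2/2 + 5*sqrt(2)*v/4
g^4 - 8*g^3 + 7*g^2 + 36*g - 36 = (g - 6)*(g - 3)*(g - 1)*(g + 2)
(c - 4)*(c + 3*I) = c^2 - 4*c + 3*I*c - 12*I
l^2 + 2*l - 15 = (l - 3)*(l + 5)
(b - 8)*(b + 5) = b^2 - 3*b - 40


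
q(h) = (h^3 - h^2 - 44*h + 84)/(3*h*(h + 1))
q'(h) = (3*h^2 - 2*h - 44)/(3*h*(h + 1)) - (h^3 - h^2 - 44*h + 84)/(3*h*(h + 1)^2) - (h^3 - h^2 - 44*h + 84)/(3*h^2*(h + 1))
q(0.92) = 8.20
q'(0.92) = -21.35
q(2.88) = -0.81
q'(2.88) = -0.25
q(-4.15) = 4.54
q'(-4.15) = 2.94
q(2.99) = -0.83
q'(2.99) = -0.16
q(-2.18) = 21.36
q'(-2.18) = 24.61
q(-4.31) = 4.09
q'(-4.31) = 2.66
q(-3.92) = 5.27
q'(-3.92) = 3.44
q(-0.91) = -498.41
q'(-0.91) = 5151.71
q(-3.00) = 10.00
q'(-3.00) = 7.72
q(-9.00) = -1.53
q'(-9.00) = 0.64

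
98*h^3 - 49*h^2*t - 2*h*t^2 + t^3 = (-7*h + t)*(-2*h + t)*(7*h + t)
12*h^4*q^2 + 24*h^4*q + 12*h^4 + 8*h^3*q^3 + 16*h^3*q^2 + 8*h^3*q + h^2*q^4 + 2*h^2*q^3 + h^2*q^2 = (2*h + q)*(6*h + q)*(h*q + h)^2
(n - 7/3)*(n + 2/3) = n^2 - 5*n/3 - 14/9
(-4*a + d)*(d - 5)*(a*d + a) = -4*a^2*d^2 + 16*a^2*d + 20*a^2 + a*d^3 - 4*a*d^2 - 5*a*d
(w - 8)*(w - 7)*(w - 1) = w^3 - 16*w^2 + 71*w - 56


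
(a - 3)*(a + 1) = a^2 - 2*a - 3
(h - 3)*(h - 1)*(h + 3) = h^3 - h^2 - 9*h + 9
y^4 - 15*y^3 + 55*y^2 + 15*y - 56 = (y - 8)*(y - 7)*(y - 1)*(y + 1)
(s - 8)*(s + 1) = s^2 - 7*s - 8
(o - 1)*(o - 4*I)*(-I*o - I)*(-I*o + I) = -o^4 + o^3 + 4*I*o^3 + o^2 - 4*I*o^2 - o - 4*I*o + 4*I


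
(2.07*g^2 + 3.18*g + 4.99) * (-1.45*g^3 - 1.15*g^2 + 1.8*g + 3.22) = -3.0015*g^5 - 6.9915*g^4 - 7.1665*g^3 + 6.6509*g^2 + 19.2216*g + 16.0678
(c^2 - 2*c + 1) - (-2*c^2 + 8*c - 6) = 3*c^2 - 10*c + 7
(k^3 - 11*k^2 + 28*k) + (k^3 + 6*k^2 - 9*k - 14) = 2*k^3 - 5*k^2 + 19*k - 14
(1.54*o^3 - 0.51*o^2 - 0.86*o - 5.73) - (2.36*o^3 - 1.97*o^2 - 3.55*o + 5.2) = -0.82*o^3 + 1.46*o^2 + 2.69*o - 10.93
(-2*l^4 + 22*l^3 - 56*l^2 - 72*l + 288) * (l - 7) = -2*l^5 + 36*l^4 - 210*l^3 + 320*l^2 + 792*l - 2016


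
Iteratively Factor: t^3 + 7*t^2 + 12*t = (t + 4)*(t^2 + 3*t) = (t + 3)*(t + 4)*(t)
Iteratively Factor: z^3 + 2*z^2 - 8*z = (z)*(z^2 + 2*z - 8) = z*(z - 2)*(z + 4)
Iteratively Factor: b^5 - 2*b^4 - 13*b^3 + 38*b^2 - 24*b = (b - 3)*(b^4 + b^3 - 10*b^2 + 8*b) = b*(b - 3)*(b^3 + b^2 - 10*b + 8) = b*(b - 3)*(b - 1)*(b^2 + 2*b - 8) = b*(b - 3)*(b - 2)*(b - 1)*(b + 4)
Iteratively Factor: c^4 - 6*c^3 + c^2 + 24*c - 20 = (c + 2)*(c^3 - 8*c^2 + 17*c - 10) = (c - 2)*(c + 2)*(c^2 - 6*c + 5) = (c - 2)*(c - 1)*(c + 2)*(c - 5)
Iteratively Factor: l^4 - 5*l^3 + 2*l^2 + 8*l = (l - 4)*(l^3 - l^2 - 2*l) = l*(l - 4)*(l^2 - l - 2) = l*(l - 4)*(l + 1)*(l - 2)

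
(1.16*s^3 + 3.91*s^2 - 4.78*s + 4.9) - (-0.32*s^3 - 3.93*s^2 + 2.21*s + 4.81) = 1.48*s^3 + 7.84*s^2 - 6.99*s + 0.0900000000000007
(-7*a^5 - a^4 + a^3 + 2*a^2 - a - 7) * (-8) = 56*a^5 + 8*a^4 - 8*a^3 - 16*a^2 + 8*a + 56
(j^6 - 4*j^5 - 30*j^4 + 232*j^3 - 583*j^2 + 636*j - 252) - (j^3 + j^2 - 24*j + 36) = j^6 - 4*j^5 - 30*j^4 + 231*j^3 - 584*j^2 + 660*j - 288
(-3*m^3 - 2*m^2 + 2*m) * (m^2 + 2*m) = -3*m^5 - 8*m^4 - 2*m^3 + 4*m^2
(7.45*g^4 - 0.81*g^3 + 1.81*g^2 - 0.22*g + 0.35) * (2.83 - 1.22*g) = -9.089*g^5 + 22.0717*g^4 - 4.5005*g^3 + 5.3907*g^2 - 1.0496*g + 0.9905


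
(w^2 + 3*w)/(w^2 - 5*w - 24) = w/(w - 8)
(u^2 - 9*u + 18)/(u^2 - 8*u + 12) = (u - 3)/(u - 2)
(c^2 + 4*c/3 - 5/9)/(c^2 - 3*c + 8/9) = (3*c + 5)/(3*c - 8)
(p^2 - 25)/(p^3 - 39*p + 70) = (p + 5)/(p^2 + 5*p - 14)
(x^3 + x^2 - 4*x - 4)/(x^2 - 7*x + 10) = (x^2 + 3*x + 2)/(x - 5)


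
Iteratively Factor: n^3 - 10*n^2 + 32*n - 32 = (n - 4)*(n^2 - 6*n + 8) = (n - 4)^2*(n - 2)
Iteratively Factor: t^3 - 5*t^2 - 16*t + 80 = (t + 4)*(t^2 - 9*t + 20) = (t - 5)*(t + 4)*(t - 4)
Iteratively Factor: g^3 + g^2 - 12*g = (g)*(g^2 + g - 12) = g*(g - 3)*(g + 4)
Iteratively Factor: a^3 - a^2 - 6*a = (a + 2)*(a^2 - 3*a) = (a - 3)*(a + 2)*(a)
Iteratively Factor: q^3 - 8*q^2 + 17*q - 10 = (q - 2)*(q^2 - 6*q + 5) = (q - 5)*(q - 2)*(q - 1)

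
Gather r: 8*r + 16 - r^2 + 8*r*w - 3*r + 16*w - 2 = -r^2 + r*(8*w + 5) + 16*w + 14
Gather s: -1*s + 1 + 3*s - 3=2*s - 2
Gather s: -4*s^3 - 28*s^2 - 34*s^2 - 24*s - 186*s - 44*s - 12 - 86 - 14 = -4*s^3 - 62*s^2 - 254*s - 112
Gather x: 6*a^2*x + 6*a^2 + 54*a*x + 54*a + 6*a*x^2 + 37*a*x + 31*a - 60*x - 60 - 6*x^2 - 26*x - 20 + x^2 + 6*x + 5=6*a^2 + 85*a + x^2*(6*a - 5) + x*(6*a^2 + 91*a - 80) - 75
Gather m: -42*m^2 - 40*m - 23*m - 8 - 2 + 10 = -42*m^2 - 63*m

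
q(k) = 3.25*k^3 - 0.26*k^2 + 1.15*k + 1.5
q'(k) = 9.75*k^2 - 0.52*k + 1.15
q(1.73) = 19.54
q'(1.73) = 29.43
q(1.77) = 20.74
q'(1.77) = 30.78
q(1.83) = 22.65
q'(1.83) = 32.85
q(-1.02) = -3.39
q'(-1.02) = 11.82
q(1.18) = 7.83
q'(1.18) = 14.11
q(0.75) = 3.59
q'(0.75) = 6.24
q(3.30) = 119.26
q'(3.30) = 105.61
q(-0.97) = -2.83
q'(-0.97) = 10.83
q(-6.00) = -716.76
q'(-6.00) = 355.27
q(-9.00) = -2399.16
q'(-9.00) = 795.58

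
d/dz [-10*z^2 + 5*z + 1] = 5 - 20*z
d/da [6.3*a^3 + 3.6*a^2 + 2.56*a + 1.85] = 18.9*a^2 + 7.2*a + 2.56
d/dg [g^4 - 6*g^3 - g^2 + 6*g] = 4*g^3 - 18*g^2 - 2*g + 6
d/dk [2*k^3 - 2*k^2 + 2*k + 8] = 6*k^2 - 4*k + 2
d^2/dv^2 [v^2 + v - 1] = 2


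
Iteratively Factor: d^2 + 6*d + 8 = (d + 2)*(d + 4)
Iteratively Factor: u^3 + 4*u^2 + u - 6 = (u + 2)*(u^2 + 2*u - 3) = (u - 1)*(u + 2)*(u + 3)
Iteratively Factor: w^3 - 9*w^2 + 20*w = (w - 5)*(w^2 - 4*w) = w*(w - 5)*(w - 4)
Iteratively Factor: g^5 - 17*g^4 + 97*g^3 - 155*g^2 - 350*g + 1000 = (g + 2)*(g^4 - 19*g^3 + 135*g^2 - 425*g + 500) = (g - 4)*(g + 2)*(g^3 - 15*g^2 + 75*g - 125) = (g - 5)*(g - 4)*(g + 2)*(g^2 - 10*g + 25) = (g - 5)^2*(g - 4)*(g + 2)*(g - 5)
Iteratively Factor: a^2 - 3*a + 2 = (a - 1)*(a - 2)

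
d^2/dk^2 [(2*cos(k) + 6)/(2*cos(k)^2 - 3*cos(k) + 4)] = 2*(36*sin(k)^4*cos(k) + 54*sin(k)^4 + 21*sin(k)^2 + 247*cos(k)/2 - 39*cos(3*k)/2 - 2*cos(5*k) - 105)/(2*sin(k)^2 + 3*cos(k) - 6)^3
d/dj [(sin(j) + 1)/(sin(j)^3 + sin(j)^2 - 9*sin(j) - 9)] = -sin(2*j)/((sin(j) - 3)^2*(sin(j) + 3)^2)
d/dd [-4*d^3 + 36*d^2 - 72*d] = -12*d^2 + 72*d - 72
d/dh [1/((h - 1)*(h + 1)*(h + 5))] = (-(h - 1)*(h + 1) - (h - 1)*(h + 5) - (h + 1)*(h + 5))/((h - 1)^2*(h + 1)^2*(h + 5)^2)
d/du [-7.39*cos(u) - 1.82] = 7.39*sin(u)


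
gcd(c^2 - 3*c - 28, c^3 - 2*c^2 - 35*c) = c - 7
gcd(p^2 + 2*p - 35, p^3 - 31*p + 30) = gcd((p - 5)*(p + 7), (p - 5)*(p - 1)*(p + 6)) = p - 5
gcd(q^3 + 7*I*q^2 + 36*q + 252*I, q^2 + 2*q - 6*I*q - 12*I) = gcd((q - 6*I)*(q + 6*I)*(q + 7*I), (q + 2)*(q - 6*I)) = q - 6*I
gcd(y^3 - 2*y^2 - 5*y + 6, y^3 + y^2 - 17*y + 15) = y^2 - 4*y + 3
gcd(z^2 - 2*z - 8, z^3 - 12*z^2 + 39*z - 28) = z - 4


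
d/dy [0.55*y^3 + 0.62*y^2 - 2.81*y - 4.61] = 1.65*y^2 + 1.24*y - 2.81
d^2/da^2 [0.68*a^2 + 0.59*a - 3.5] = 1.36000000000000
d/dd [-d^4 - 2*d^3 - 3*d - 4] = -4*d^3 - 6*d^2 - 3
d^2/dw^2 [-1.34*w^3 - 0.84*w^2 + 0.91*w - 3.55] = -8.04*w - 1.68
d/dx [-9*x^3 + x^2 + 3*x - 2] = -27*x^2 + 2*x + 3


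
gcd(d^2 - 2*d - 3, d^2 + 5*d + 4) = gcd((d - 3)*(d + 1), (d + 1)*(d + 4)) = d + 1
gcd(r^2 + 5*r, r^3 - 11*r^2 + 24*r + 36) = 1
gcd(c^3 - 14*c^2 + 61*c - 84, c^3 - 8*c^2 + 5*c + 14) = c - 7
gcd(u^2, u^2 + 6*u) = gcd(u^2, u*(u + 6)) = u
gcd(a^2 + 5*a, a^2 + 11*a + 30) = a + 5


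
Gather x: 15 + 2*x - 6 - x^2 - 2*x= 9 - x^2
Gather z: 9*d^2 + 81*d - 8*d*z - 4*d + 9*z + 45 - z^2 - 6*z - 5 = 9*d^2 + 77*d - z^2 + z*(3 - 8*d) + 40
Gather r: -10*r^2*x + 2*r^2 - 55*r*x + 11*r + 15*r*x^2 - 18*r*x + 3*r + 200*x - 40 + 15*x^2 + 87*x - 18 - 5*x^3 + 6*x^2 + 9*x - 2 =r^2*(2 - 10*x) + r*(15*x^2 - 73*x + 14) - 5*x^3 + 21*x^2 + 296*x - 60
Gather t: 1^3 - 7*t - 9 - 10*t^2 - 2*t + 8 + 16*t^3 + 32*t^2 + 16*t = 16*t^3 + 22*t^2 + 7*t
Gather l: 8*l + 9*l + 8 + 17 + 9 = 17*l + 34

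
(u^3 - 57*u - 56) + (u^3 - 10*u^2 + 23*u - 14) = 2*u^3 - 10*u^2 - 34*u - 70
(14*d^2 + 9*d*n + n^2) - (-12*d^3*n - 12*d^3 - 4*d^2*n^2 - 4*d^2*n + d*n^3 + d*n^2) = 12*d^3*n + 12*d^3 + 4*d^2*n^2 + 4*d^2*n + 14*d^2 - d*n^3 - d*n^2 + 9*d*n + n^2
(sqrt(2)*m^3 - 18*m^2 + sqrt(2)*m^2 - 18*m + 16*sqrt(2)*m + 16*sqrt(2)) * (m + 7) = sqrt(2)*m^4 - 18*m^3 + 8*sqrt(2)*m^3 - 144*m^2 + 23*sqrt(2)*m^2 - 126*m + 128*sqrt(2)*m + 112*sqrt(2)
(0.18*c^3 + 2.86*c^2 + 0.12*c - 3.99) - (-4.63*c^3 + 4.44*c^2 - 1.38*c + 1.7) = 4.81*c^3 - 1.58*c^2 + 1.5*c - 5.69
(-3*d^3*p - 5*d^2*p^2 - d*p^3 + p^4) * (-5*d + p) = 15*d^4*p + 22*d^3*p^2 - 6*d*p^4 + p^5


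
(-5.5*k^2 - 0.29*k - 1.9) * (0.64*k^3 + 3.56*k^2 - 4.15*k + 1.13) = -3.52*k^5 - 19.7656*k^4 + 20.5766*k^3 - 11.7755*k^2 + 7.5573*k - 2.147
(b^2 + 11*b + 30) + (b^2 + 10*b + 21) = 2*b^2 + 21*b + 51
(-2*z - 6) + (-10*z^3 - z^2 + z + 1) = -10*z^3 - z^2 - z - 5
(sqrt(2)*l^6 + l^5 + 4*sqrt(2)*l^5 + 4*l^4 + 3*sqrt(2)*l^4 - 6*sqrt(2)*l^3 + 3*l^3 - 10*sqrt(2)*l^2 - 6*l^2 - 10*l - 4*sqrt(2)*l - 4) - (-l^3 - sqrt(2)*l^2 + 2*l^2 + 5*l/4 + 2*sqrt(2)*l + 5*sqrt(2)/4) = sqrt(2)*l^6 + l^5 + 4*sqrt(2)*l^5 + 4*l^4 + 3*sqrt(2)*l^4 - 6*sqrt(2)*l^3 + 4*l^3 - 9*sqrt(2)*l^2 - 8*l^2 - 45*l/4 - 6*sqrt(2)*l - 4 - 5*sqrt(2)/4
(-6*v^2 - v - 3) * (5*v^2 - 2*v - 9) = -30*v^4 + 7*v^3 + 41*v^2 + 15*v + 27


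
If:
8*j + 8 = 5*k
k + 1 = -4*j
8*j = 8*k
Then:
No Solution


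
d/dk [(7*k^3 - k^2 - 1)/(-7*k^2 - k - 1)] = (k*(2 - 21*k)*(7*k^2 + k + 1) - (14*k + 1)*(-7*k^3 + k^2 + 1))/(7*k^2 + k + 1)^2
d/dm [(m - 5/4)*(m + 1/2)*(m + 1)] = 3*m^2 + m/2 - 11/8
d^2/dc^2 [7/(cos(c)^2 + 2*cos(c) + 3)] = 7*(-8*sin(c)^4 - 12*sin(c)^2 + 27*cos(c) - 3*cos(3*c) + 24)/(2*(-sin(c)^2 + 2*cos(c) + 4)^3)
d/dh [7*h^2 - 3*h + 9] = 14*h - 3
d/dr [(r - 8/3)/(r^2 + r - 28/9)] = 9*(-9*r^2 + 48*r - 4)/(81*r^4 + 162*r^3 - 423*r^2 - 504*r + 784)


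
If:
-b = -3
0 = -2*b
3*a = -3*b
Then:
No Solution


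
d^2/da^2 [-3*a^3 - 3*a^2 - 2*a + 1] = -18*a - 6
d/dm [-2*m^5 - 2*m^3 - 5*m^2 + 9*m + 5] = -10*m^4 - 6*m^2 - 10*m + 9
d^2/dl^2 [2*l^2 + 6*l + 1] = 4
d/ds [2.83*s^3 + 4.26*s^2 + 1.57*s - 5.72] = 8.49*s^2 + 8.52*s + 1.57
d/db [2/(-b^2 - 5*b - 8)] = 2*(2*b + 5)/(b^2 + 5*b + 8)^2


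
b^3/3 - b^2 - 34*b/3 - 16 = (b/3 + 1)*(b - 8)*(b + 2)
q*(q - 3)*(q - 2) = q^3 - 5*q^2 + 6*q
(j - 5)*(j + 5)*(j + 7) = j^3 + 7*j^2 - 25*j - 175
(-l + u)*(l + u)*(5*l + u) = -5*l^3 - l^2*u + 5*l*u^2 + u^3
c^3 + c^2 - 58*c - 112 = (c - 8)*(c + 2)*(c + 7)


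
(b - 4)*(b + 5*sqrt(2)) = b^2 - 4*b + 5*sqrt(2)*b - 20*sqrt(2)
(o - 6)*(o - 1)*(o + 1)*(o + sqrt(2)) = o^4 - 6*o^3 + sqrt(2)*o^3 - 6*sqrt(2)*o^2 - o^2 - sqrt(2)*o + 6*o + 6*sqrt(2)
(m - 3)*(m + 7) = m^2 + 4*m - 21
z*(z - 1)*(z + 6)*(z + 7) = z^4 + 12*z^3 + 29*z^2 - 42*z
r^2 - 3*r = r*(r - 3)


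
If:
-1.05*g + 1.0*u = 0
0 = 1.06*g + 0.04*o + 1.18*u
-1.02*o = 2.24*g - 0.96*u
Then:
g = 0.00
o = 0.00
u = 0.00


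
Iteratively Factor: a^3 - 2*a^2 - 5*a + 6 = (a - 3)*(a^2 + a - 2) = (a - 3)*(a + 2)*(a - 1)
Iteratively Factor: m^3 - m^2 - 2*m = (m)*(m^2 - m - 2) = m*(m + 1)*(m - 2)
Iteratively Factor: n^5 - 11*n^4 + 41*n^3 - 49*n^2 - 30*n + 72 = (n - 4)*(n^4 - 7*n^3 + 13*n^2 + 3*n - 18) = (n - 4)*(n - 3)*(n^3 - 4*n^2 + n + 6) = (n - 4)*(n - 3)*(n - 2)*(n^2 - 2*n - 3) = (n - 4)*(n - 3)*(n - 2)*(n + 1)*(n - 3)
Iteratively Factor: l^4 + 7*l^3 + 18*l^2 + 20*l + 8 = (l + 1)*(l^3 + 6*l^2 + 12*l + 8) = (l + 1)*(l + 2)*(l^2 + 4*l + 4) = (l + 1)*(l + 2)^2*(l + 2)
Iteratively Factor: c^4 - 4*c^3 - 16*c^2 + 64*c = (c - 4)*(c^3 - 16*c) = (c - 4)*(c + 4)*(c^2 - 4*c) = (c - 4)^2*(c + 4)*(c)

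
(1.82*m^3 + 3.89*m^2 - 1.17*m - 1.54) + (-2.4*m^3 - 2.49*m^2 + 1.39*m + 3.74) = -0.58*m^3 + 1.4*m^2 + 0.22*m + 2.2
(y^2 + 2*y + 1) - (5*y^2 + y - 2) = -4*y^2 + y + 3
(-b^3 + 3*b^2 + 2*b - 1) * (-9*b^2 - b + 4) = 9*b^5 - 26*b^4 - 25*b^3 + 19*b^2 + 9*b - 4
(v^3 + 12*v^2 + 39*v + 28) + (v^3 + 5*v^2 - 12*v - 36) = 2*v^3 + 17*v^2 + 27*v - 8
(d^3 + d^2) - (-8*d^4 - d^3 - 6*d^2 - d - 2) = 8*d^4 + 2*d^3 + 7*d^2 + d + 2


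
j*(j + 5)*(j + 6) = j^3 + 11*j^2 + 30*j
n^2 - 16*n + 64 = (n - 8)^2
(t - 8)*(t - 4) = t^2 - 12*t + 32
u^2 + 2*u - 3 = (u - 1)*(u + 3)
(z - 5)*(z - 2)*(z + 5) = z^3 - 2*z^2 - 25*z + 50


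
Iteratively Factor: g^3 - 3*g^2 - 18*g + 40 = (g - 5)*(g^2 + 2*g - 8) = (g - 5)*(g + 4)*(g - 2)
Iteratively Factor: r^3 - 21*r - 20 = (r - 5)*(r^2 + 5*r + 4) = (r - 5)*(r + 4)*(r + 1)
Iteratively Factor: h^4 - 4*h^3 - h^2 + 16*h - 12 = (h + 2)*(h^3 - 6*h^2 + 11*h - 6) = (h - 2)*(h + 2)*(h^2 - 4*h + 3) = (h - 3)*(h - 2)*(h + 2)*(h - 1)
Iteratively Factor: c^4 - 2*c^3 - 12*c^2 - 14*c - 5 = (c - 5)*(c^3 + 3*c^2 + 3*c + 1) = (c - 5)*(c + 1)*(c^2 + 2*c + 1) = (c - 5)*(c + 1)^2*(c + 1)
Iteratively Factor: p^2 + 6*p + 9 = (p + 3)*(p + 3)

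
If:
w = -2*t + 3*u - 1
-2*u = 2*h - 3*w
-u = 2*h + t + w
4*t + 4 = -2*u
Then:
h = 27/58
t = -26/29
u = -6/29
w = 5/29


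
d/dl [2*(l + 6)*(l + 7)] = 4*l + 26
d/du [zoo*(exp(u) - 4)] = zoo*exp(u)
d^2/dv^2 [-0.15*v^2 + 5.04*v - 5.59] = -0.300000000000000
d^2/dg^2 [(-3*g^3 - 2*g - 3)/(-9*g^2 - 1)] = 18*(15*g^3 + 81*g^2 - 5*g - 3)/(729*g^6 + 243*g^4 + 27*g^2 + 1)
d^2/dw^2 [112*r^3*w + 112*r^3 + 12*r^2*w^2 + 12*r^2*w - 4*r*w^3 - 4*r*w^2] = 8*r*(3*r - 3*w - 1)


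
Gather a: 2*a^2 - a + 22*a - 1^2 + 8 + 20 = 2*a^2 + 21*a + 27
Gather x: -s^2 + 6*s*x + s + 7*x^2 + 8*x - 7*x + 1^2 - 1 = -s^2 + s + 7*x^2 + x*(6*s + 1)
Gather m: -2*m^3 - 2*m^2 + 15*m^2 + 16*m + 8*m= -2*m^3 + 13*m^2 + 24*m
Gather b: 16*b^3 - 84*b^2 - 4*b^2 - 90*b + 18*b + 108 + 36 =16*b^3 - 88*b^2 - 72*b + 144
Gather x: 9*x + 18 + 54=9*x + 72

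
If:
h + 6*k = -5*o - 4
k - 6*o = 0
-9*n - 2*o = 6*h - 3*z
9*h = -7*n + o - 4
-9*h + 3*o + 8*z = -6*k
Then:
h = -3955/5386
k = -1287/2693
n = 973/2693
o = -429/5386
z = -1179/2693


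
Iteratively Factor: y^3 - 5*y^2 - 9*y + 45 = (y + 3)*(y^2 - 8*y + 15) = (y - 5)*(y + 3)*(y - 3)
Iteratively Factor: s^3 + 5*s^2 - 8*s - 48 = (s - 3)*(s^2 + 8*s + 16) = (s - 3)*(s + 4)*(s + 4)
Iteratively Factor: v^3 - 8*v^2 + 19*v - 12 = (v - 1)*(v^2 - 7*v + 12) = (v - 4)*(v - 1)*(v - 3)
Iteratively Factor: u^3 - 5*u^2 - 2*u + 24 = (u - 3)*(u^2 - 2*u - 8) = (u - 3)*(u + 2)*(u - 4)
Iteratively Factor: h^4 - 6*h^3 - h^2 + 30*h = (h - 5)*(h^3 - h^2 - 6*h) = (h - 5)*(h - 3)*(h^2 + 2*h) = (h - 5)*(h - 3)*(h + 2)*(h)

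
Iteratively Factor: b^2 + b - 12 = (b + 4)*(b - 3)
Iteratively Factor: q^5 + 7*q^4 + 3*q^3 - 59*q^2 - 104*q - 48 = (q + 1)*(q^4 + 6*q^3 - 3*q^2 - 56*q - 48) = (q + 1)*(q + 4)*(q^3 + 2*q^2 - 11*q - 12) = (q + 1)*(q + 4)^2*(q^2 - 2*q - 3) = (q - 3)*(q + 1)*(q + 4)^2*(q + 1)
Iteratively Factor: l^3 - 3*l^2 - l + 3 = (l + 1)*(l^2 - 4*l + 3) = (l - 3)*(l + 1)*(l - 1)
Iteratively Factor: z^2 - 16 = (z - 4)*(z + 4)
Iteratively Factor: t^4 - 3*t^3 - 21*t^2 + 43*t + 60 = (t + 4)*(t^3 - 7*t^2 + 7*t + 15) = (t - 3)*(t + 4)*(t^2 - 4*t - 5) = (t - 3)*(t + 1)*(t + 4)*(t - 5)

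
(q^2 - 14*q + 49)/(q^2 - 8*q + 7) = (q - 7)/(q - 1)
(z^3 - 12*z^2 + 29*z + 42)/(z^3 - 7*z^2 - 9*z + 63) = (z^2 - 5*z - 6)/(z^2 - 9)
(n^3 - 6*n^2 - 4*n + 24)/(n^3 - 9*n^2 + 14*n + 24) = (n^2 - 4)/(n^2 - 3*n - 4)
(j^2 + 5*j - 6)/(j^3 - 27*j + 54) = (j - 1)/(j^2 - 6*j + 9)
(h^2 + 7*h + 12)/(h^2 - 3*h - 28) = (h + 3)/(h - 7)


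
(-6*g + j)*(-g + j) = 6*g^2 - 7*g*j + j^2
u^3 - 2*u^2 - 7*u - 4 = (u - 4)*(u + 1)^2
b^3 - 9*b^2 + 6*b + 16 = (b - 8)*(b - 2)*(b + 1)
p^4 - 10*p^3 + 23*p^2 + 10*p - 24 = (p - 6)*(p - 4)*(p - 1)*(p + 1)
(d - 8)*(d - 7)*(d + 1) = d^3 - 14*d^2 + 41*d + 56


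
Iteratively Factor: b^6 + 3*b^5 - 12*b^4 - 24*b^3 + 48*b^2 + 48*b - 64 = (b + 2)*(b^5 + b^4 - 14*b^3 + 4*b^2 + 40*b - 32) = (b - 2)*(b + 2)*(b^4 + 3*b^3 - 8*b^2 - 12*b + 16) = (b - 2)*(b - 1)*(b + 2)*(b^3 + 4*b^2 - 4*b - 16) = (b - 2)^2*(b - 1)*(b + 2)*(b^2 + 6*b + 8) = (b - 2)^2*(b - 1)*(b + 2)*(b + 4)*(b + 2)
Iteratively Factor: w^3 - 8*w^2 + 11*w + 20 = (w - 4)*(w^2 - 4*w - 5) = (w - 5)*(w - 4)*(w + 1)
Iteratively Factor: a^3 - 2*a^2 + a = (a - 1)*(a^2 - a) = a*(a - 1)*(a - 1)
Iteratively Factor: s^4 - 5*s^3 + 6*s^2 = (s - 3)*(s^3 - 2*s^2) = s*(s - 3)*(s^2 - 2*s) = s^2*(s - 3)*(s - 2)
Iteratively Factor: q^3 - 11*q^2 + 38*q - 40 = (q - 2)*(q^2 - 9*q + 20) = (q - 5)*(q - 2)*(q - 4)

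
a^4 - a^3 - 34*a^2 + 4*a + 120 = (a - 6)*(a - 2)*(a + 2)*(a + 5)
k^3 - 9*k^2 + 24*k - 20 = (k - 5)*(k - 2)^2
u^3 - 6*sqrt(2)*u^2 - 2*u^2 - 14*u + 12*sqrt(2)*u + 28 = (u - 2)*(u - 7*sqrt(2))*(u + sqrt(2))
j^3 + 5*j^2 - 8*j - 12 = (j - 2)*(j + 1)*(j + 6)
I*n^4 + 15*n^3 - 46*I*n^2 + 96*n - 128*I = (n - 8*I)^2*(n + 2*I)*(I*n + 1)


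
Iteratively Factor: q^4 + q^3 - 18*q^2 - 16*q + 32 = (q - 1)*(q^3 + 2*q^2 - 16*q - 32) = (q - 4)*(q - 1)*(q^2 + 6*q + 8) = (q - 4)*(q - 1)*(q + 4)*(q + 2)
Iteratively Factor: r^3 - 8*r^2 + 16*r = (r - 4)*(r^2 - 4*r) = r*(r - 4)*(r - 4)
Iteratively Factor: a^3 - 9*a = (a + 3)*(a^2 - 3*a) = a*(a + 3)*(a - 3)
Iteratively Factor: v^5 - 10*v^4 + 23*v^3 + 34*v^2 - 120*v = (v)*(v^4 - 10*v^3 + 23*v^2 + 34*v - 120) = v*(v - 5)*(v^3 - 5*v^2 - 2*v + 24) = v*(v - 5)*(v - 3)*(v^2 - 2*v - 8) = v*(v - 5)*(v - 4)*(v - 3)*(v + 2)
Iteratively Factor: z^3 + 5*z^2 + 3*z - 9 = (z + 3)*(z^2 + 2*z - 3) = (z - 1)*(z + 3)*(z + 3)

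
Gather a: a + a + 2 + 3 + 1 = 2*a + 6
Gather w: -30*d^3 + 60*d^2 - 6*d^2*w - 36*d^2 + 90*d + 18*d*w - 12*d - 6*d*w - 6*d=-30*d^3 + 24*d^2 + 72*d + w*(-6*d^2 + 12*d)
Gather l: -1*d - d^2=-d^2 - d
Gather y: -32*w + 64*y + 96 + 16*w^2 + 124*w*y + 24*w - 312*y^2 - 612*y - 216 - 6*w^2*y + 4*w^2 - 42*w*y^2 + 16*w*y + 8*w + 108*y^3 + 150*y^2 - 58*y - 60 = 20*w^2 + 108*y^3 + y^2*(-42*w - 162) + y*(-6*w^2 + 140*w - 606) - 180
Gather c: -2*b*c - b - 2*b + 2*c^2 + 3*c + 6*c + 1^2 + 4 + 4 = -3*b + 2*c^2 + c*(9 - 2*b) + 9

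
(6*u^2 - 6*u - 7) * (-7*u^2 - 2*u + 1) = -42*u^4 + 30*u^3 + 67*u^2 + 8*u - 7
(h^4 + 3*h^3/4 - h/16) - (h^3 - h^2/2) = h^4 - h^3/4 + h^2/2 - h/16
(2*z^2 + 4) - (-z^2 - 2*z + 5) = 3*z^2 + 2*z - 1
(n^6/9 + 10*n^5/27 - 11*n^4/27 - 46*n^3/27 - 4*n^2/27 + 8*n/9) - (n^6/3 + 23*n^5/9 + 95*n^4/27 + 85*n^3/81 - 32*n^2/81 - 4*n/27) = -2*n^6/9 - 59*n^5/27 - 106*n^4/27 - 223*n^3/81 + 20*n^2/81 + 28*n/27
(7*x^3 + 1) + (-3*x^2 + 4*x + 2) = 7*x^3 - 3*x^2 + 4*x + 3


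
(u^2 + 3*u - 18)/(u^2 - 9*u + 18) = (u + 6)/(u - 6)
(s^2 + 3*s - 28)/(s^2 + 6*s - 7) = (s - 4)/(s - 1)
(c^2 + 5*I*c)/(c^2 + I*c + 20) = c/(c - 4*I)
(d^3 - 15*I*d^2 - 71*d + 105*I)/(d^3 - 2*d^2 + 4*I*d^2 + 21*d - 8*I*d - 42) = (d^2 - 12*I*d - 35)/(d^2 + d*(-2 + 7*I) - 14*I)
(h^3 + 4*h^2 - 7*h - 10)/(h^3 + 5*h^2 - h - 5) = (h - 2)/(h - 1)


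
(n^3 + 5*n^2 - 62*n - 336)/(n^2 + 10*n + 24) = (n^2 - n - 56)/(n + 4)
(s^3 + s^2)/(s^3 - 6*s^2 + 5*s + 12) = s^2/(s^2 - 7*s + 12)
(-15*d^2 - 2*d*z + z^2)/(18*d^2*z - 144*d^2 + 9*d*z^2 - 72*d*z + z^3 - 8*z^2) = (-5*d + z)/(6*d*z - 48*d + z^2 - 8*z)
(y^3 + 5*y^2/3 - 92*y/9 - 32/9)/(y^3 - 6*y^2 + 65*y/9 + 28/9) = (3*y^2 + 4*y - 32)/(3*y^2 - 19*y + 28)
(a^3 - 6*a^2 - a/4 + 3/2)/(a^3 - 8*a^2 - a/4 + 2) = (a - 6)/(a - 8)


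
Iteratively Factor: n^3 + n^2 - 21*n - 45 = (n + 3)*(n^2 - 2*n - 15) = (n - 5)*(n + 3)*(n + 3)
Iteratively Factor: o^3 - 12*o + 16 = (o - 2)*(o^2 + 2*o - 8) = (o - 2)^2*(o + 4)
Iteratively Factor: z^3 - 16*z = (z + 4)*(z^2 - 4*z) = (z - 4)*(z + 4)*(z)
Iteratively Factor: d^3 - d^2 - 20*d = (d)*(d^2 - d - 20) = d*(d + 4)*(d - 5)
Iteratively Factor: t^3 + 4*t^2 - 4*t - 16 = (t - 2)*(t^2 + 6*t + 8) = (t - 2)*(t + 4)*(t + 2)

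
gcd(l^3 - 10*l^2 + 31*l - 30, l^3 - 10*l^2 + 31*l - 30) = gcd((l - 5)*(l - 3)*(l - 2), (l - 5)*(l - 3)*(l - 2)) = l^3 - 10*l^2 + 31*l - 30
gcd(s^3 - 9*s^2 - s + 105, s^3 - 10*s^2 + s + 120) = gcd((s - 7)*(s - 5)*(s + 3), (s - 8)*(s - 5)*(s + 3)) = s^2 - 2*s - 15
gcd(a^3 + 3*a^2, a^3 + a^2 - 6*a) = a^2 + 3*a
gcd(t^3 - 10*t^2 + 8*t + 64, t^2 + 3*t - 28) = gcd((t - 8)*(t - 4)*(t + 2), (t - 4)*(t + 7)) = t - 4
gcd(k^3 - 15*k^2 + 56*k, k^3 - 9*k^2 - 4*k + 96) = k - 8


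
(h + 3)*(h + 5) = h^2 + 8*h + 15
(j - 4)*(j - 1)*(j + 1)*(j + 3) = j^4 - j^3 - 13*j^2 + j + 12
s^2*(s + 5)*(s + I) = s^4 + 5*s^3 + I*s^3 + 5*I*s^2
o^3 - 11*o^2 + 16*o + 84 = (o - 7)*(o - 6)*(o + 2)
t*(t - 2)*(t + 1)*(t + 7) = t^4 + 6*t^3 - 9*t^2 - 14*t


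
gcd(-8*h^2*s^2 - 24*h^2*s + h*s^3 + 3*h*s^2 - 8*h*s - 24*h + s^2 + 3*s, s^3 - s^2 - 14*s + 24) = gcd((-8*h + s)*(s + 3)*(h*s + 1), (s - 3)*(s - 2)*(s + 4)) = 1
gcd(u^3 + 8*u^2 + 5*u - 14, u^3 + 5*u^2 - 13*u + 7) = u^2 + 6*u - 7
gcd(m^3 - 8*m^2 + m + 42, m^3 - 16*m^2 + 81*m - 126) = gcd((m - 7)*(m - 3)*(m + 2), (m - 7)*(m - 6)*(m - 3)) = m^2 - 10*m + 21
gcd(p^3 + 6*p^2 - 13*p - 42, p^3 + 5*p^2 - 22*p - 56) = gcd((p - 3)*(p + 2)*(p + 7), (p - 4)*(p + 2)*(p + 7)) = p^2 + 9*p + 14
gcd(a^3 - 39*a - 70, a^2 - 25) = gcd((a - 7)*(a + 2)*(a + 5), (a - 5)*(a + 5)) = a + 5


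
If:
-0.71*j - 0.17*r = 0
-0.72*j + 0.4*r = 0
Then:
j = 0.00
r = 0.00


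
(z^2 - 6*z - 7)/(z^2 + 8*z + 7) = (z - 7)/(z + 7)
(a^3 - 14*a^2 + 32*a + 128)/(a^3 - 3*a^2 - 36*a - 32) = (a^2 - 6*a - 16)/(a^2 + 5*a + 4)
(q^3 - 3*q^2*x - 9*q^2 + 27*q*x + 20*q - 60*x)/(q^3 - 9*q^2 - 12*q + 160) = (q^2 - 3*q*x - 4*q + 12*x)/(q^2 - 4*q - 32)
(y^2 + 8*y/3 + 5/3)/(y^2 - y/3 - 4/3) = (3*y + 5)/(3*y - 4)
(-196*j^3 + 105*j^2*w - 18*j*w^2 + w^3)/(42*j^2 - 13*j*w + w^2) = (28*j^2 - 11*j*w + w^2)/(-6*j + w)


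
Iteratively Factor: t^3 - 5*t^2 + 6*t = (t - 3)*(t^2 - 2*t) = t*(t - 3)*(t - 2)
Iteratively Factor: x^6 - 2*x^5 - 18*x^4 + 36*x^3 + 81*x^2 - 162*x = (x + 3)*(x^5 - 5*x^4 - 3*x^3 + 45*x^2 - 54*x) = (x - 2)*(x + 3)*(x^4 - 3*x^3 - 9*x^2 + 27*x) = (x - 3)*(x - 2)*(x + 3)*(x^3 - 9*x) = x*(x - 3)*(x - 2)*(x + 3)*(x^2 - 9) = x*(x - 3)^2*(x - 2)*(x + 3)*(x + 3)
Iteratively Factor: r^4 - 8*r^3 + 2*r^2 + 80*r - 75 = (r + 3)*(r^3 - 11*r^2 + 35*r - 25) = (r - 5)*(r + 3)*(r^2 - 6*r + 5) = (r - 5)*(r - 1)*(r + 3)*(r - 5)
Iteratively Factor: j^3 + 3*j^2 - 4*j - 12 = (j + 3)*(j^2 - 4) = (j + 2)*(j + 3)*(j - 2)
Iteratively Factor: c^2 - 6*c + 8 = (c - 2)*(c - 4)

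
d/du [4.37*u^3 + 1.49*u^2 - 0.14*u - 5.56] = 13.11*u^2 + 2.98*u - 0.14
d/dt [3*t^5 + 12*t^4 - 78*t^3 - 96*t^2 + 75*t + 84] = 15*t^4 + 48*t^3 - 234*t^2 - 192*t + 75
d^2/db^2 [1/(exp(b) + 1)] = (exp(b) - 1)*exp(b)/(exp(b) + 1)^3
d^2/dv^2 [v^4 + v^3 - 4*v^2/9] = 12*v^2 + 6*v - 8/9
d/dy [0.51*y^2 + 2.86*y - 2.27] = 1.02*y + 2.86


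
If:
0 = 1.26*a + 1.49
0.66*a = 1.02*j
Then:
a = -1.18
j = -0.77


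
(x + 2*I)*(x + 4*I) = x^2 + 6*I*x - 8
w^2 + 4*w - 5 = (w - 1)*(w + 5)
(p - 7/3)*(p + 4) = p^2 + 5*p/3 - 28/3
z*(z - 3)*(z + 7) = z^3 + 4*z^2 - 21*z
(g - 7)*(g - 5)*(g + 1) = g^3 - 11*g^2 + 23*g + 35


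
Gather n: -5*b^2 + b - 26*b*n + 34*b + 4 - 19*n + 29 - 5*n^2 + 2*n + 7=-5*b^2 + 35*b - 5*n^2 + n*(-26*b - 17) + 40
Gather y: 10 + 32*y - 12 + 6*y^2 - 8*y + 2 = 6*y^2 + 24*y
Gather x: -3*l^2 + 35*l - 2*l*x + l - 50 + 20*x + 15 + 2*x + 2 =-3*l^2 + 36*l + x*(22 - 2*l) - 33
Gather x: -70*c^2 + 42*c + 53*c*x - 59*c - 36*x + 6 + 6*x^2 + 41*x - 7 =-70*c^2 - 17*c + 6*x^2 + x*(53*c + 5) - 1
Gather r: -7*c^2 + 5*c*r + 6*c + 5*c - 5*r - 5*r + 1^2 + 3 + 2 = -7*c^2 + 11*c + r*(5*c - 10) + 6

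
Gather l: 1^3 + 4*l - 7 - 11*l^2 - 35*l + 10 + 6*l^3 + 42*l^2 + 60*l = 6*l^3 + 31*l^2 + 29*l + 4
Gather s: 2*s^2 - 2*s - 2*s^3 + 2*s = -2*s^3 + 2*s^2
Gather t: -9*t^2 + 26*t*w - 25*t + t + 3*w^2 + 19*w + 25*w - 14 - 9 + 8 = -9*t^2 + t*(26*w - 24) + 3*w^2 + 44*w - 15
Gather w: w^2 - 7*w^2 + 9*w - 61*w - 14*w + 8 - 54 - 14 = -6*w^2 - 66*w - 60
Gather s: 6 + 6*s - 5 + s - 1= 7*s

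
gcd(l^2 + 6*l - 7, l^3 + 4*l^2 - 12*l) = 1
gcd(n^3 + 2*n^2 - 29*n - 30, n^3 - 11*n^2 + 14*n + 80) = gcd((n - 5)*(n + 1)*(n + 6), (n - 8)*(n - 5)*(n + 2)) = n - 5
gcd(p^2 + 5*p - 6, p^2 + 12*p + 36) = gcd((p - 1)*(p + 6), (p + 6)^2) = p + 6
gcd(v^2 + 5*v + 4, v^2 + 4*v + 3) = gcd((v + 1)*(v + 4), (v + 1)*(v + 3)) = v + 1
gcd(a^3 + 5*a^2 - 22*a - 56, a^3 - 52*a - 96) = a + 2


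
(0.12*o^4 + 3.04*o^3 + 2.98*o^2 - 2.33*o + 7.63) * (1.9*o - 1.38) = 0.228*o^5 + 5.6104*o^4 + 1.4668*o^3 - 8.5394*o^2 + 17.7124*o - 10.5294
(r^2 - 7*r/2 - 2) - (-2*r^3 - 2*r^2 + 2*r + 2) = 2*r^3 + 3*r^2 - 11*r/2 - 4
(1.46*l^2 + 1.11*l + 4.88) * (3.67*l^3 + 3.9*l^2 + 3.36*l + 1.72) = 5.3582*l^5 + 9.7677*l^4 + 27.1442*l^3 + 25.2728*l^2 + 18.306*l + 8.3936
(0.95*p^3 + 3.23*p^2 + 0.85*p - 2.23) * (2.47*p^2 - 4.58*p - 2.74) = 2.3465*p^5 + 3.6271*p^4 - 15.2969*p^3 - 18.2513*p^2 + 7.8844*p + 6.1102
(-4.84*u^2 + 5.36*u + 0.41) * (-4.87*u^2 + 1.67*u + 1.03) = 23.5708*u^4 - 34.186*u^3 + 1.9693*u^2 + 6.2055*u + 0.4223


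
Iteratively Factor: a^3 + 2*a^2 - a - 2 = (a + 1)*(a^2 + a - 2) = (a - 1)*(a + 1)*(a + 2)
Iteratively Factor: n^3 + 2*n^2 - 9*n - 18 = (n - 3)*(n^2 + 5*n + 6) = (n - 3)*(n + 2)*(n + 3)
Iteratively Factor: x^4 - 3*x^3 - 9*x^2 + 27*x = (x)*(x^3 - 3*x^2 - 9*x + 27) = x*(x - 3)*(x^2 - 9) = x*(x - 3)*(x + 3)*(x - 3)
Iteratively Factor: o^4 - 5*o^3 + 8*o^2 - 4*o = (o - 1)*(o^3 - 4*o^2 + 4*o) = (o - 2)*(o - 1)*(o^2 - 2*o) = (o - 2)^2*(o - 1)*(o)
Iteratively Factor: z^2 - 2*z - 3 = (z - 3)*(z + 1)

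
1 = 1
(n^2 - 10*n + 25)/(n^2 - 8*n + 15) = (n - 5)/(n - 3)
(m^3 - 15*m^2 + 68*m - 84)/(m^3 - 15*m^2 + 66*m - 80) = (m^2 - 13*m + 42)/(m^2 - 13*m + 40)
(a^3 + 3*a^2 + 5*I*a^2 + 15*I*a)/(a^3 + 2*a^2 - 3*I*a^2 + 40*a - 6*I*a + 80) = a*(a + 3)/(a^2 + 2*a*(1 - 4*I) - 16*I)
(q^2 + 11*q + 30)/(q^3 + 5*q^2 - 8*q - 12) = (q + 5)/(q^2 - q - 2)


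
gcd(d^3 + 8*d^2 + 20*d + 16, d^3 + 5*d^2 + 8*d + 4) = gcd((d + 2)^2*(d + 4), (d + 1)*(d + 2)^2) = d^2 + 4*d + 4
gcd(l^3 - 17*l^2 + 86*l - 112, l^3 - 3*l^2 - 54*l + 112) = l^2 - 10*l + 16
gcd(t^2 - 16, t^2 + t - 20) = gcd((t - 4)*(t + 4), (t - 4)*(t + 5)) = t - 4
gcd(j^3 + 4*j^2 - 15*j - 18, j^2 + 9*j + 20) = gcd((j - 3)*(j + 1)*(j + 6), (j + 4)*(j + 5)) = 1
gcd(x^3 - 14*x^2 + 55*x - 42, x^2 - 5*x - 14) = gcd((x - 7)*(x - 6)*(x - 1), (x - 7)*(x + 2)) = x - 7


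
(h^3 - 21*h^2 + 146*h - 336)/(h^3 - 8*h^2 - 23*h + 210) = (h - 8)/(h + 5)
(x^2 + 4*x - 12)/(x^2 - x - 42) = (x - 2)/(x - 7)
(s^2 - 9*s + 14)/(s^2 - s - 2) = (s - 7)/(s + 1)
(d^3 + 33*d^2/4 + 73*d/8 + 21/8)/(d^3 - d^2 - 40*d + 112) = (8*d^2 + 10*d + 3)/(8*(d^2 - 8*d + 16))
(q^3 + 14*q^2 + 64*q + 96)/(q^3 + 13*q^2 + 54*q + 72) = (q + 4)/(q + 3)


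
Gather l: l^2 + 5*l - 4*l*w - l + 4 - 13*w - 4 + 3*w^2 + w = l^2 + l*(4 - 4*w) + 3*w^2 - 12*w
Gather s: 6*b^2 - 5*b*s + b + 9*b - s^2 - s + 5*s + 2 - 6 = 6*b^2 + 10*b - s^2 + s*(4 - 5*b) - 4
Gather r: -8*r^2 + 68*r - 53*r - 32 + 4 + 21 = -8*r^2 + 15*r - 7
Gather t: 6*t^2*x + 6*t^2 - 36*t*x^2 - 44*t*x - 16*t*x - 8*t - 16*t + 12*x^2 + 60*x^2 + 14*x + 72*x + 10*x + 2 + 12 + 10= t^2*(6*x + 6) + t*(-36*x^2 - 60*x - 24) + 72*x^2 + 96*x + 24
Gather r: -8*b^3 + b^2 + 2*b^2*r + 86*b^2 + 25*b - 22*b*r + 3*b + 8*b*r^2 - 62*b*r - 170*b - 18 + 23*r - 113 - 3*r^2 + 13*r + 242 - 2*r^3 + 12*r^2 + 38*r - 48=-8*b^3 + 87*b^2 - 142*b - 2*r^3 + r^2*(8*b + 9) + r*(2*b^2 - 84*b + 74) + 63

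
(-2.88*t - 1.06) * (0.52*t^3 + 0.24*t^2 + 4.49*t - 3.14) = -1.4976*t^4 - 1.2424*t^3 - 13.1856*t^2 + 4.2838*t + 3.3284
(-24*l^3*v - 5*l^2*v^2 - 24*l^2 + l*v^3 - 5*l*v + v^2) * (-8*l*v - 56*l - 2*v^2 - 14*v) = 192*l^4*v^2 + 1344*l^4*v + 88*l^3*v^3 + 616*l^3*v^2 + 192*l^3*v + 1344*l^3 + 2*l^2*v^4 + 14*l^2*v^3 + 88*l^2*v^2 + 616*l^2*v - 2*l*v^5 - 14*l*v^4 + 2*l*v^3 + 14*l*v^2 - 2*v^4 - 14*v^3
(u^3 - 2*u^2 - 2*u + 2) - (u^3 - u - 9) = -2*u^2 - u + 11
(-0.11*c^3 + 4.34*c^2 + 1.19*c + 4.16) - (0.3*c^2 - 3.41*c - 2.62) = -0.11*c^3 + 4.04*c^2 + 4.6*c + 6.78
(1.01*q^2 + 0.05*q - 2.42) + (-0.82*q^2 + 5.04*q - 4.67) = 0.19*q^2 + 5.09*q - 7.09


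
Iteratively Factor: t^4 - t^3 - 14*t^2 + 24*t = (t - 3)*(t^3 + 2*t^2 - 8*t) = (t - 3)*(t + 4)*(t^2 - 2*t) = t*(t - 3)*(t + 4)*(t - 2)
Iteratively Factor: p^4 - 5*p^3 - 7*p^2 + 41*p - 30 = (p - 5)*(p^3 - 7*p + 6) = (p - 5)*(p - 1)*(p^2 + p - 6) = (p - 5)*(p - 2)*(p - 1)*(p + 3)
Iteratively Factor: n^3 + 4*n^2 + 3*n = (n)*(n^2 + 4*n + 3) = n*(n + 3)*(n + 1)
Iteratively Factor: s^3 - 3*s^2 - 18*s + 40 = (s - 2)*(s^2 - s - 20) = (s - 5)*(s - 2)*(s + 4)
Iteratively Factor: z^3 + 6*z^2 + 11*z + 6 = (z + 3)*(z^2 + 3*z + 2) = (z + 2)*(z + 3)*(z + 1)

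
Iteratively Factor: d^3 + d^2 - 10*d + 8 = (d - 2)*(d^2 + 3*d - 4) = (d - 2)*(d + 4)*(d - 1)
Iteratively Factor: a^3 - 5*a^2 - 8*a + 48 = (a - 4)*(a^2 - a - 12) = (a - 4)*(a + 3)*(a - 4)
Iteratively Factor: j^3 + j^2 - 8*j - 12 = (j + 2)*(j^2 - j - 6) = (j - 3)*(j + 2)*(j + 2)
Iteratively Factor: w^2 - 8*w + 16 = (w - 4)*(w - 4)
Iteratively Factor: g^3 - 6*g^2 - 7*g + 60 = (g - 4)*(g^2 - 2*g - 15) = (g - 5)*(g - 4)*(g + 3)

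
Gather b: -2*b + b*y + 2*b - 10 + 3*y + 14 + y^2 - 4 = b*y + y^2 + 3*y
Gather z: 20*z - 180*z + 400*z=240*z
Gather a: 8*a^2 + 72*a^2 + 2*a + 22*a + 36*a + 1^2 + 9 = 80*a^2 + 60*a + 10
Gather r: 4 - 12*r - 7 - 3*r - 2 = -15*r - 5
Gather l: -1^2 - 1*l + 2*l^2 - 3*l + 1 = 2*l^2 - 4*l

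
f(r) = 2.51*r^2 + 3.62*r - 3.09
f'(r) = 5.02*r + 3.62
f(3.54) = 41.18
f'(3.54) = 21.39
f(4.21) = 56.64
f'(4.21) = 24.75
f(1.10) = 3.93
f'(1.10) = 9.14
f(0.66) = 0.39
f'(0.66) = 6.93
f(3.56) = 41.61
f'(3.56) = 21.49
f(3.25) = 35.19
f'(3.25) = 19.94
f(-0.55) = -4.32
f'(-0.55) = 0.86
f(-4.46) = 30.69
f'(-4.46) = -18.77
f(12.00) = 401.79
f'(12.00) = 63.86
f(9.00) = 232.80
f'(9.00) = 48.80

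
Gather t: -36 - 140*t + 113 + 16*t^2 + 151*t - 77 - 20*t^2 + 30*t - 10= -4*t^2 + 41*t - 10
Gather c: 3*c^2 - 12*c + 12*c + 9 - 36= 3*c^2 - 27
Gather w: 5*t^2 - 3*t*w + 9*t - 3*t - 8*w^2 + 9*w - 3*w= 5*t^2 + 6*t - 8*w^2 + w*(6 - 3*t)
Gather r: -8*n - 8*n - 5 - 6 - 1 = -16*n - 12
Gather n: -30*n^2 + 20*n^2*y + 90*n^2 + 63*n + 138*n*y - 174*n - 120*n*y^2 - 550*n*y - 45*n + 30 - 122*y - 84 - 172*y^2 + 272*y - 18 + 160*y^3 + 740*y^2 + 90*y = n^2*(20*y + 60) + n*(-120*y^2 - 412*y - 156) + 160*y^3 + 568*y^2 + 240*y - 72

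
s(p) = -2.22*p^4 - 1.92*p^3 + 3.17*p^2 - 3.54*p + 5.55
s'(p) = -8.88*p^3 - 5.76*p^2 + 6.34*p - 3.54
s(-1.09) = 12.53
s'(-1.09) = -5.79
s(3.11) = -240.23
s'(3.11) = -306.65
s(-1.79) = 10.26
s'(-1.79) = 17.59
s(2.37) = -80.63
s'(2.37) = -139.08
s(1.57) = -13.11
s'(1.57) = -42.15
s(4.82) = -1351.10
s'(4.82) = -1101.18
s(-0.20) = 6.40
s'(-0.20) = -4.97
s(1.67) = -17.73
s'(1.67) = -50.37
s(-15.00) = -105135.60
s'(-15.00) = 28575.36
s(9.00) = -15734.64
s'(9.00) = -6886.56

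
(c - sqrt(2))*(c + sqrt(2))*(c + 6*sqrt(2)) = c^3 + 6*sqrt(2)*c^2 - 2*c - 12*sqrt(2)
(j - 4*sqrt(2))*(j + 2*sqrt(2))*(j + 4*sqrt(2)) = j^3 + 2*sqrt(2)*j^2 - 32*j - 64*sqrt(2)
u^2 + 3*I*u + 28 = (u - 4*I)*(u + 7*I)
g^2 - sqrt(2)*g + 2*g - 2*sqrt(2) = (g + 2)*(g - sqrt(2))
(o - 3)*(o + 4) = o^2 + o - 12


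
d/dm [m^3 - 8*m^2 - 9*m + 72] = 3*m^2 - 16*m - 9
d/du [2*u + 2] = 2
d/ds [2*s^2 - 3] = 4*s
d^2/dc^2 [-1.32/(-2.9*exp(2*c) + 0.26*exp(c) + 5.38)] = ((0.3432 - 15.312*exp(c))*(-2.9*exp(2*c) + 0.26*exp(c) + 5.38) - 1.32*(5.8*exp(c) - 0.26)*(11.6*exp(c) - 0.52)*exp(c))*exp(c)/(-2.9*exp(2*c) + 0.26*exp(c) + 5.38)^3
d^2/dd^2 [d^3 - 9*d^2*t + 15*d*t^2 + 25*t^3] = 6*d - 18*t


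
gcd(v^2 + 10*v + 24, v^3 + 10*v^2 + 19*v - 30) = v + 6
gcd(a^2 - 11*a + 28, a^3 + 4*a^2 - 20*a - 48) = a - 4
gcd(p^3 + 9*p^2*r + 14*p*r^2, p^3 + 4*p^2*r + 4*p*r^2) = p^2 + 2*p*r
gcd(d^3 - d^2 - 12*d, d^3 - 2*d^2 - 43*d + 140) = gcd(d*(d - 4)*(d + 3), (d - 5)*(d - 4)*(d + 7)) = d - 4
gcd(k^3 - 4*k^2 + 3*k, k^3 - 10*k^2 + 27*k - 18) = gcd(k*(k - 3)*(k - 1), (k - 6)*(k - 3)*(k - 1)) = k^2 - 4*k + 3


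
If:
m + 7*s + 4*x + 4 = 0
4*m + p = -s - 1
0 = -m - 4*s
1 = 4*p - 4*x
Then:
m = -4/63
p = -16/21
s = 1/63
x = -85/84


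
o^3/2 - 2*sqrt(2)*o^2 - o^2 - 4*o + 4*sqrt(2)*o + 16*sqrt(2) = (o/2 + 1)*(o - 4)*(o - 4*sqrt(2))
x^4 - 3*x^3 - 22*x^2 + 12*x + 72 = (x - 6)*(x - 2)*(x + 2)*(x + 3)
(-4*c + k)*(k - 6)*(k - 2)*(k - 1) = -4*c*k^3 + 36*c*k^2 - 80*c*k + 48*c + k^4 - 9*k^3 + 20*k^2 - 12*k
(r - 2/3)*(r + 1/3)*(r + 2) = r^3 + 5*r^2/3 - 8*r/9 - 4/9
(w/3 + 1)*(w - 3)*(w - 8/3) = w^3/3 - 8*w^2/9 - 3*w + 8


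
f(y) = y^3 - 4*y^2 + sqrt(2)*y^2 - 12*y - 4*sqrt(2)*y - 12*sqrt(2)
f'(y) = 3*y^2 - 8*y + 2*sqrt(2)*y - 12 - 4*sqrt(2)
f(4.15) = -63.31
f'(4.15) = 12.55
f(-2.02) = -0.10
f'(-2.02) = 5.03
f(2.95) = -65.89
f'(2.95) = -6.81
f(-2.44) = -3.81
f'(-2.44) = 12.82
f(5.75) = -13.88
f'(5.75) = 51.79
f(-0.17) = -14.05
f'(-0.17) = -16.69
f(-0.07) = -15.75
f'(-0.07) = -17.28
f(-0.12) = -14.89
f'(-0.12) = -16.99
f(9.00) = 343.67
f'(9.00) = 178.80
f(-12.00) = -1905.44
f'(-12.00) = 476.40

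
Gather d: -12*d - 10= -12*d - 10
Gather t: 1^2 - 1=0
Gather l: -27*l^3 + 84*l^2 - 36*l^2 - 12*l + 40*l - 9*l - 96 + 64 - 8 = -27*l^3 + 48*l^2 + 19*l - 40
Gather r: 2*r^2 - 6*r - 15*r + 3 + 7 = 2*r^2 - 21*r + 10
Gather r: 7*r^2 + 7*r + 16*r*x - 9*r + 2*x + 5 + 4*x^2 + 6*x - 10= 7*r^2 + r*(16*x - 2) + 4*x^2 + 8*x - 5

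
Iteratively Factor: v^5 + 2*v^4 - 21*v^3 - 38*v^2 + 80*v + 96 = (v - 4)*(v^4 + 6*v^3 + 3*v^2 - 26*v - 24) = (v - 4)*(v - 2)*(v^3 + 8*v^2 + 19*v + 12) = (v - 4)*(v - 2)*(v + 3)*(v^2 + 5*v + 4) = (v - 4)*(v - 2)*(v + 1)*(v + 3)*(v + 4)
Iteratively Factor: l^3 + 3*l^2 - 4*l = (l)*(l^2 + 3*l - 4) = l*(l + 4)*(l - 1)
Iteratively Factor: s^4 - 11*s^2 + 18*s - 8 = (s - 1)*(s^3 + s^2 - 10*s + 8) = (s - 2)*(s - 1)*(s^2 + 3*s - 4) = (s - 2)*(s - 1)^2*(s + 4)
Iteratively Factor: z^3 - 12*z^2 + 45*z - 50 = (z - 2)*(z^2 - 10*z + 25) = (z - 5)*(z - 2)*(z - 5)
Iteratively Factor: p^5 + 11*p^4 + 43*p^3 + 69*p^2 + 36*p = (p + 1)*(p^4 + 10*p^3 + 33*p^2 + 36*p) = (p + 1)*(p + 3)*(p^3 + 7*p^2 + 12*p) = p*(p + 1)*(p + 3)*(p^2 + 7*p + 12) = p*(p + 1)*(p + 3)^2*(p + 4)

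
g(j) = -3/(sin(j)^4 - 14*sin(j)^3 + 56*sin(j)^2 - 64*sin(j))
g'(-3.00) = 2.31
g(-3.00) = -0.29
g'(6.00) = -0.56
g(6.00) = -0.13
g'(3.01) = 2.67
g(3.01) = 0.40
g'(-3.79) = 0.06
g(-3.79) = 0.14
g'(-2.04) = 0.02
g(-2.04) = -0.03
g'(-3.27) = 2.81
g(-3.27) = 0.41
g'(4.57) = 0.01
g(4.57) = -0.02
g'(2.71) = 0.20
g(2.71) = 0.17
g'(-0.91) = -0.04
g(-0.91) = -0.03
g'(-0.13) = -2.74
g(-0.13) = -0.32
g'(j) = -3*(-4*sin(j)^3*cos(j) + 42*sin(j)^2*cos(j) - 112*sin(j)*cos(j) + 64*cos(j))/(sin(j)^4 - 14*sin(j)^3 + 56*sin(j)^2 - 64*sin(j))^2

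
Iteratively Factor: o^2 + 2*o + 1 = (o + 1)*(o + 1)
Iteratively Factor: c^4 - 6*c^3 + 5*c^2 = (c)*(c^3 - 6*c^2 + 5*c) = c*(c - 5)*(c^2 - c) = c^2*(c - 5)*(c - 1)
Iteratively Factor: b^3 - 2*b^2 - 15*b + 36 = (b - 3)*(b^2 + b - 12) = (b - 3)^2*(b + 4)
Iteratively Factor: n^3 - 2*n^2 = (n)*(n^2 - 2*n) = n*(n - 2)*(n)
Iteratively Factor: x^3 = (x)*(x^2) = x^2*(x)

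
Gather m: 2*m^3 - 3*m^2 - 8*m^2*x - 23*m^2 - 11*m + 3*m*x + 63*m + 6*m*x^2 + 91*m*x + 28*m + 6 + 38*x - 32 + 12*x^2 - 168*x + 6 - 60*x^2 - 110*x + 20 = 2*m^3 + m^2*(-8*x - 26) + m*(6*x^2 + 94*x + 80) - 48*x^2 - 240*x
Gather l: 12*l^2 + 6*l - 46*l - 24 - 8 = 12*l^2 - 40*l - 32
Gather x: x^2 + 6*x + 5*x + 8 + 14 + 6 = x^2 + 11*x + 28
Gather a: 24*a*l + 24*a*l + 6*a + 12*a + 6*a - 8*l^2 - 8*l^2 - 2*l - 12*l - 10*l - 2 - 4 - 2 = a*(48*l + 24) - 16*l^2 - 24*l - 8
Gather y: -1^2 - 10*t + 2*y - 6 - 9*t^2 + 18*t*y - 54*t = -9*t^2 - 64*t + y*(18*t + 2) - 7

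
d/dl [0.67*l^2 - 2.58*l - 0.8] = 1.34*l - 2.58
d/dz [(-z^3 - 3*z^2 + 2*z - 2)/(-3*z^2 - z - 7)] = (3*z^4 + 2*z^3 + 30*z^2 + 30*z - 16)/(9*z^4 + 6*z^3 + 43*z^2 + 14*z + 49)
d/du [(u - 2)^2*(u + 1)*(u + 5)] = 4*u^3 + 6*u^2 - 30*u + 4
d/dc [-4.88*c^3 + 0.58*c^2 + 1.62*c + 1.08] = -14.64*c^2 + 1.16*c + 1.62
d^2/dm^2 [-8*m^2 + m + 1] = -16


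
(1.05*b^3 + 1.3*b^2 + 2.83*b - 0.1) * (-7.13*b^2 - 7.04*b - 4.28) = -7.4865*b^5 - 16.661*b^4 - 33.8239*b^3 - 24.7742*b^2 - 11.4084*b + 0.428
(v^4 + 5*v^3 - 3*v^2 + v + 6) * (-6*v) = -6*v^5 - 30*v^4 + 18*v^3 - 6*v^2 - 36*v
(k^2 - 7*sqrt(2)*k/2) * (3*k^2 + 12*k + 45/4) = 3*k^4 - 21*sqrt(2)*k^3/2 + 12*k^3 - 42*sqrt(2)*k^2 + 45*k^2/4 - 315*sqrt(2)*k/8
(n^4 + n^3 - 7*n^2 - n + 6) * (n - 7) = n^5 - 6*n^4 - 14*n^3 + 48*n^2 + 13*n - 42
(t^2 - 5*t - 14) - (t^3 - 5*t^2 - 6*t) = -t^3 + 6*t^2 + t - 14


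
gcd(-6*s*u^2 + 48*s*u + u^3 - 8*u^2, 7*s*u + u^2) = u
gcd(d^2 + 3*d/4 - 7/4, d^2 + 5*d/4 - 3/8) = 1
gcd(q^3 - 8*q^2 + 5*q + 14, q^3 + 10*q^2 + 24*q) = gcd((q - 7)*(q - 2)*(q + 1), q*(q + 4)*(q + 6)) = 1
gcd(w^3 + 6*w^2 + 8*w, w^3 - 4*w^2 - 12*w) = w^2 + 2*w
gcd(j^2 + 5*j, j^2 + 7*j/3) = j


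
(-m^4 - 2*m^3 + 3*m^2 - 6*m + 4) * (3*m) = -3*m^5 - 6*m^4 + 9*m^3 - 18*m^2 + 12*m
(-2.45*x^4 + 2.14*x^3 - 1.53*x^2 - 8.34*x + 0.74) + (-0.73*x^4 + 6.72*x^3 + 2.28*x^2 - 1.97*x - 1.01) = -3.18*x^4 + 8.86*x^3 + 0.75*x^2 - 10.31*x - 0.27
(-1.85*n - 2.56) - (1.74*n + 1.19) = -3.59*n - 3.75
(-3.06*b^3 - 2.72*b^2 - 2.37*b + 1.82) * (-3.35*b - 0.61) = 10.251*b^4 + 10.9786*b^3 + 9.5987*b^2 - 4.6513*b - 1.1102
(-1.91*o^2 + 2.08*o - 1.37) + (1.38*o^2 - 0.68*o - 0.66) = -0.53*o^2 + 1.4*o - 2.03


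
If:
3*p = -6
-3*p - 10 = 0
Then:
No Solution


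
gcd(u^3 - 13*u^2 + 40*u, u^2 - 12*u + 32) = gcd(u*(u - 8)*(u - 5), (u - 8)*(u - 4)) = u - 8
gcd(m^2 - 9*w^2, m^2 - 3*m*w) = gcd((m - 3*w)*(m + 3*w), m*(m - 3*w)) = -m + 3*w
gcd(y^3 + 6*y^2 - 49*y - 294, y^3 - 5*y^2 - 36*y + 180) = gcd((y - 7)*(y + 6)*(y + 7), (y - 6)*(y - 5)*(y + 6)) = y + 6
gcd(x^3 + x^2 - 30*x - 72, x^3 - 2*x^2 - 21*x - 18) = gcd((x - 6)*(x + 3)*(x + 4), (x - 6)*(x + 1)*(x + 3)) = x^2 - 3*x - 18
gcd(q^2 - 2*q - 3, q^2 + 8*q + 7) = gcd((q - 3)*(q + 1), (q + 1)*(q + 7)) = q + 1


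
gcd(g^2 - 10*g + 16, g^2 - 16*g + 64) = g - 8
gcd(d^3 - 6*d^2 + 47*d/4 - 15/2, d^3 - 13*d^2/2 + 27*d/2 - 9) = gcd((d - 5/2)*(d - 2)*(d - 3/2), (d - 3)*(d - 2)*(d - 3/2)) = d^2 - 7*d/2 + 3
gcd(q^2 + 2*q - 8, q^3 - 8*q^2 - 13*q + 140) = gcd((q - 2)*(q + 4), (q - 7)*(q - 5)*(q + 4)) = q + 4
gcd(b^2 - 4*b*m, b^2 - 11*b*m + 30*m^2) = 1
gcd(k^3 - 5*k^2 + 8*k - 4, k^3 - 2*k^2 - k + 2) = k^2 - 3*k + 2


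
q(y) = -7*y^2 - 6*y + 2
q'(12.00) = -174.00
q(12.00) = -1078.00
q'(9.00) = -132.00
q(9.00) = -619.00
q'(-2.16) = 24.24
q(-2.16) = -17.70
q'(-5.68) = 73.52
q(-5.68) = -189.76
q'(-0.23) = -2.78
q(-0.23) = 3.01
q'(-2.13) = 23.82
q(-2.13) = -16.98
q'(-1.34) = 12.76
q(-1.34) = -2.53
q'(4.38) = -67.32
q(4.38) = -158.57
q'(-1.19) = 10.66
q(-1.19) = -0.77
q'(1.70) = -29.80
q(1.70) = -28.43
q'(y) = -14*y - 6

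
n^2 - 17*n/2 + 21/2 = (n - 7)*(n - 3/2)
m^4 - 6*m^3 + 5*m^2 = m^2*(m - 5)*(m - 1)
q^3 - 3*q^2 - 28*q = q*(q - 7)*(q + 4)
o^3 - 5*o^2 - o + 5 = (o - 5)*(o - 1)*(o + 1)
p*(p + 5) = p^2 + 5*p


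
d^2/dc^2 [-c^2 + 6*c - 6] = -2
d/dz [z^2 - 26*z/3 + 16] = 2*z - 26/3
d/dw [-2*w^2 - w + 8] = -4*w - 1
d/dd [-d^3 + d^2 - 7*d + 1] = -3*d^2 + 2*d - 7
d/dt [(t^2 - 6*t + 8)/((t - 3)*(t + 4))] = (7*t^2 - 40*t + 64)/(t^4 + 2*t^3 - 23*t^2 - 24*t + 144)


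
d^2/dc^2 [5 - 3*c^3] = -18*c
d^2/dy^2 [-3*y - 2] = 0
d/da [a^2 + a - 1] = 2*a + 1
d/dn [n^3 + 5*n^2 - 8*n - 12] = 3*n^2 + 10*n - 8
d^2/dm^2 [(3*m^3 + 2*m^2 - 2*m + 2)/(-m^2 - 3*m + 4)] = 2*(-31*m^3 + 78*m^2 - 138*m - 34)/(m^6 + 9*m^5 + 15*m^4 - 45*m^3 - 60*m^2 + 144*m - 64)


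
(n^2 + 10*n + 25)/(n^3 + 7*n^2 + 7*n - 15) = (n + 5)/(n^2 + 2*n - 3)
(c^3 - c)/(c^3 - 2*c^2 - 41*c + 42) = c*(c + 1)/(c^2 - c - 42)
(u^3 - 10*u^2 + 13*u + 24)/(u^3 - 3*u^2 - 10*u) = (-u^3 + 10*u^2 - 13*u - 24)/(u*(-u^2 + 3*u + 10))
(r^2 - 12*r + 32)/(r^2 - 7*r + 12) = (r - 8)/(r - 3)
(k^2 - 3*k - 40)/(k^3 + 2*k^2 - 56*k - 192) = (k + 5)/(k^2 + 10*k + 24)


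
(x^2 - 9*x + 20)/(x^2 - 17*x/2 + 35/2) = 2*(x - 4)/(2*x - 7)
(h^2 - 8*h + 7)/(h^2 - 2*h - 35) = (h - 1)/(h + 5)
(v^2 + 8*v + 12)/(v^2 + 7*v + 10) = (v + 6)/(v + 5)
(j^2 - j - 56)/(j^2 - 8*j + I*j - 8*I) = (j + 7)/(j + I)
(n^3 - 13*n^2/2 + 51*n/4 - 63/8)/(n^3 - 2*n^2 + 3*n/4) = (4*n^2 - 20*n + 21)/(2*n*(2*n - 1))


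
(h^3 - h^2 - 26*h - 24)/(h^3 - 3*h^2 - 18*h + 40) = (h^2 - 5*h - 6)/(h^2 - 7*h + 10)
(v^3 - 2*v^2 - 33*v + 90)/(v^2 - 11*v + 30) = (v^2 + 3*v - 18)/(v - 6)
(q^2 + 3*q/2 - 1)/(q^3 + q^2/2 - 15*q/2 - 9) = (2*q - 1)/(2*q^2 - 3*q - 9)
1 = 1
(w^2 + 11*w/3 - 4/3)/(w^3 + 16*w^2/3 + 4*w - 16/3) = (3*w - 1)/(3*w^2 + 4*w - 4)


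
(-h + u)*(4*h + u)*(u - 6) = -4*h^2*u + 24*h^2 + 3*h*u^2 - 18*h*u + u^3 - 6*u^2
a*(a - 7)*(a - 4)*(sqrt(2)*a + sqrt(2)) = sqrt(2)*a^4 - 10*sqrt(2)*a^3 + 17*sqrt(2)*a^2 + 28*sqrt(2)*a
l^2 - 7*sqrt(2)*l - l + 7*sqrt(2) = (l - 1)*(l - 7*sqrt(2))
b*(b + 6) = b^2 + 6*b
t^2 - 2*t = t*(t - 2)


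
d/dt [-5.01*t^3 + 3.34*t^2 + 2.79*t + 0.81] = -15.03*t^2 + 6.68*t + 2.79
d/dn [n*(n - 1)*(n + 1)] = 3*n^2 - 1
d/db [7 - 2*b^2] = -4*b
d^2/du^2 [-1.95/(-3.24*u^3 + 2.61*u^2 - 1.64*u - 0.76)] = ((10.179 - 37.908*u)*(3.24*u^3 - 2.61*u^2 + 1.64*u + 0.76) + 1.95*(9.72*u^2 - 5.22*u + 1.64)*(19.44*u^2 - 10.44*u + 3.28))/(3.24*u^3 - 2.61*u^2 + 1.64*u + 0.76)^3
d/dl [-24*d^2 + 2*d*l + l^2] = 2*d + 2*l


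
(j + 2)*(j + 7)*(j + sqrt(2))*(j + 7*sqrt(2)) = j^4 + 9*j^3 + 8*sqrt(2)*j^3 + 28*j^2 + 72*sqrt(2)*j^2 + 126*j + 112*sqrt(2)*j + 196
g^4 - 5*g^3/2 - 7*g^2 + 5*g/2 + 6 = (g - 4)*(g - 1)*(g + 1)*(g + 3/2)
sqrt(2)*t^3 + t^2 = t^2*(sqrt(2)*t + 1)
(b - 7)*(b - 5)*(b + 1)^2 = b^4 - 10*b^3 + 12*b^2 + 58*b + 35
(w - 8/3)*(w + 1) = w^2 - 5*w/3 - 8/3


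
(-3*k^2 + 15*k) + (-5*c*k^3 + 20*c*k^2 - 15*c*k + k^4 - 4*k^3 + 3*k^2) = -5*c*k^3 + 20*c*k^2 - 15*c*k + k^4 - 4*k^3 + 15*k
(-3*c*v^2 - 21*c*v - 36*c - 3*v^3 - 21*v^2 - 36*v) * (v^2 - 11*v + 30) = -3*c*v^4 + 12*c*v^3 + 105*c*v^2 - 234*c*v - 1080*c - 3*v^5 + 12*v^4 + 105*v^3 - 234*v^2 - 1080*v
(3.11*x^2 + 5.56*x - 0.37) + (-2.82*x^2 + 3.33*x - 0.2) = 0.29*x^2 + 8.89*x - 0.57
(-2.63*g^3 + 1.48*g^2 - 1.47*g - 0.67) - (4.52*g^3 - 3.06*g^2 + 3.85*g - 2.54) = -7.15*g^3 + 4.54*g^2 - 5.32*g + 1.87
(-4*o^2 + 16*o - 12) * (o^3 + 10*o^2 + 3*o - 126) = -4*o^5 - 24*o^4 + 136*o^3 + 432*o^2 - 2052*o + 1512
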